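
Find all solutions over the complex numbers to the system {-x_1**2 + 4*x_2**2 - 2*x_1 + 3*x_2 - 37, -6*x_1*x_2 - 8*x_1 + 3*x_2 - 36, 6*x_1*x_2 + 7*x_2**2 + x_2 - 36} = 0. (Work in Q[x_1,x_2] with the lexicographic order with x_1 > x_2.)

Compute a lex Gröbner basis by Buchberger's algorithm.
f_1 = -x_1**2 - 2*x_1 + 4*x_2**2 + 3*x_2 - 37, LT = x_1**2.
f_2 = -6*x_1*x_2 - 8*x_1 + 3*x_2 - 36, LT = x_1*x_2.
f_3 = 6*x_1*x_2 + 7*x_2**2 + x_2 - 36, LT = x_1*x_2.

S(f_1,f_2): lcm = x_1**2*x_2. S = -4/3*x_1**2 + 5/2*x_1*x_2 - 6*x_1 - 4*x_2**3 - 3*x_2**2 + 37*x_2.
  reduce S modulo (f_1, f_2, f_3):
  remainder -20/3*x_1 - 4*x_2**3 - 25/3*x_2**2 + 137/4*x_2 + 103/3 ≠ 0; add h_4 = -20/3*x_1 - 4*x_2**3 - 25/3*x_2**2 + 137/4*x_2 + 103/3 to the basis.

S(f_1,f_3): lcm = x_1**2*x_2. S = -7/6*x_1*x_2**2 + 11/6*x_1*x_2 + 6*x_1 - 4*x_2**3 - 3*x_2**2 + 37*x_2.
  reduce S modulo (f_1, f_2, f_3, h_4):
  remainder -44/9*x_2**3 - 587/108*x_2**2 + 1919/36*x_2 - 343/27 ≠ 0; add h_5 = -44/9*x_2**3 - 587/108*x_2**2 + 1919/36*x_2 - 343/27 to the basis.

S(f_2,f_3): lcm = x_1*x_2. S = 4/3*x_1 - 7/6*x_2**2 - 2/3*x_2 + 12.
  reduce S modulo (f_1, f_2, f_3, h_4, h_5):
  remainder -1283/660*x_2**2 - 419/165*x_2 + 1152/55 ≠ 0; add h_6 = -1283/660*x_2**2 - 419/165*x_2 + 1152/55 to the basis.

S(f_2,h_4): lcm = x_1*x_2. S = 4/3*x_1 - 3/5*x_2**4 - 5/4*x_2**3 + 411/80*x_2**2 + 93/20*x_2 + 6.
  reduce S modulo (f_1, f_2, f_3, h_4, h_5, h_6):
  remainder -58911/3612928*x_2 - 58911/903232 ≠ 0; add h_7 = -58911/3612928*x_2 - 58911/903232 to the basis.

The other S-polynomials (S(f_1,h_4), S(f_3,h_4), S(f_1,h_5), S(f_2,h_5), S(f_3,h_5), S(h_4,h_5), S(f_1,h_6), S(f_2,h_6), S(f_3,h_6), S(h_4,h_6), S(h_5,h_6), S(f_1,h_7), S(f_2,h_7), S(f_3,h_7), S(h_4,h_7), S(h_5,h_7), S(h_6,h_7)) all reduce to 0 modulo the current basis, so we have a Gröbner basis.
Inter-reduce: drop elements whose leading term is divisible by another's, tail-reduce, and make monic.
Reduced Gröbner basis: {x_1 - 3, x_2 + 4}.

Since the basis is lex-ordered, x_2 + 4 is univariate in x_2. Its roots are {-4}. Back-substituting each root into the other basis elements fixes the other coordinates.
  x_2 = -4: the earlier basis element becomes x_1 - 3 = 0, giving x_1 = 3 — point (3, -4).

{(3, -4)}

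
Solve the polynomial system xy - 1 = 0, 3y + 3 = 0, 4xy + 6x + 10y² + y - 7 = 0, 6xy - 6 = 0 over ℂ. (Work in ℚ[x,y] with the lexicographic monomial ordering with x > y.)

Compute a lex Gröbner basis by Buchberger's algorithm.
f_1 = xy - 1, LT = xy.
f_2 = 3y + 3, LT = y.
f_3 = 4xy + 6x + 10y² + y - 7, LT = xy.
f_4 = 6xy - 6, LT = xy.

S(f_1,f_2): lcm = xy. S = -x - 1.
  leading term x: no divisor's leading term divides it; move -x to the remainder.
  leading term 1: no divisor's leading term divides it; move -1 to the remainder.
  remainder -x - 1 ≠ 0; add h_5 = -x - 1 to the basis.

The other S-polynomials (S(f_1,f_3), S(f_1,f_4), S(f_2,f_3), S(f_2,f_4), S(f_3,f_4), S(f_1,h_5), S(f_2,h_5), S(f_3,h_5), S(f_4,h_5)) all reduce to 0 modulo the current basis, so we have a Gröbner basis.
Inter-reduce: drop elements whose leading term is divisible by another's, tail-reduce, and make monic.
Reduced Gröbner basis: {x + 1, y + 1}.

Since the basis is lex-ordered, y + 1 is univariate in y. Its roots are {-1}. Back-substituting each root into the other basis elements fixes the other coordinates.
  y = -1: the earlier basis element becomes x + 1 = 0, giving x = -1 — point (-1, -1).

{(-1, -1)}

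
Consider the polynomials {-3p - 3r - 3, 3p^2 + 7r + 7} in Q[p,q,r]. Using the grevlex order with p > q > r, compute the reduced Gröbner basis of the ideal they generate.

f_1 = -3p - 3r - 3, LT = p.
f_2 = 3p^2 + 7r + 7, LT = p^2.

S(f_1,f_2): lcm = p^2. S = pr + p - 7/3r - 7/3.
  leading term pr: subtract (-1/3r)·f_1 from pr + p - 7/3r - 7/3 → -r^2 + p - 10/3r - 7/3
  leading term r^2: no divisor's leading term divides it; move -r^2 to the remainder.
  leading term p: subtract (-1/3)·f_1 from p - 10/3r - 7/3 → -13/3r - 10/3
  leading term r: no divisor's leading term divides it; move -13/3r to the remainder.
  leading term 1: no divisor's leading term divides it; move -10/3 to the remainder.
  remainder -r^2 - 13/3r - 10/3 ≠ 0; add g_3 = -r^2 - 13/3r - 10/3 to the basis.

S(f_1,g_3): leading monomials are coprime, so the S-polynomial reduces to 0 (Buchberger's first criterion).
S(f_2,g_3): leading monomials are coprime, so the S-polynomial reduces to 0 (Buchberger's first criterion).
Every S-polynomial of the final basis reduces to 0, so we have a Gröbner basis.
Inter-reduce: drop elements whose leading term is divisible by another's, tail-reduce, and make monic.

G = {r^2 + 13/3r + 10/3, p + r + 1}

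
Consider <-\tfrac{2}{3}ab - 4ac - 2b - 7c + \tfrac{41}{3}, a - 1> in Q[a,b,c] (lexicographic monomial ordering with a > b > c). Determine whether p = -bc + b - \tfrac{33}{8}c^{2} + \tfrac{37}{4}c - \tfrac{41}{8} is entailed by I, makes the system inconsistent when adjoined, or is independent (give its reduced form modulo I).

First compute the reduced Gröbner basis of I by Buchberger's algorithm.
f_1 = -\tfrac{2}{3}ab - 4ac - 2b - 7c + \tfrac{41}{3}, LT = ab.
f_2 = a - 1, LT = a.

S(f_1,f_2): lcm = ab. S = 6ac + 4b + \tfrac{21}{2}c - \tfrac{41}{2}.
  leading term ac: subtract (6c)·f_2 from 6ac + 4b + \tfrac{21}{2}c - \tfrac{41}{2} → 4b + \tfrac{33}{2}c - \tfrac{41}{2}
  leading term b: no divisor's leading term divides it; move 4b to the remainder.
  leading term c: no divisor's leading term divides it; move \tfrac{33}{2}c to the remainder.
  leading term 1: no divisor's leading term divides it; move -\tfrac{41}{2} to the remainder.
  remainder 4b + \tfrac{33}{2}c - \tfrac{41}{2} ≠ 0; add h_3 = 4b + \tfrac{33}{2}c - \tfrac{41}{2} to the basis.

The other S-polynomials (S(f_1,h_3), S(f_2,h_3)) all reduce to 0 modulo the current basis, so we have a Gröbner basis.
Inter-reduce: drop elements whose leading term is divisible by another's, tail-reduce, and make monic.
Reduced Gröbner basis: {a - 1, b + \tfrac{33}{8}c - \tfrac{41}{8}}.
Label its elements g_1 = a - 1, g_2 = b + \tfrac{33}{8}c - \tfrac{41}{8}.

Reduce p = -bc + b - \tfrac{33}{8}c^{2} + \tfrac{37}{4}c - \tfrac{41}{8} modulo G:
  leading term bc: subtract (-c)·g_2 from -bc + b - \tfrac{33}{8}c^{2} + \tfrac{37}{4}c - \tfrac{41}{8} → b + \tfrac{33}{8}c - \tfrac{41}{8}
  leading term b: subtract (1)·g_2 from b + \tfrac{33}{8}c - \tfrac{41}{8} → 0
  normal form = 0.
Since the normal form is 0, p ∈ I.

Ideal membership is decidable via reduction modulo a Gröbner basis.

-bc + b - \tfrac{33}{8}c^{2} + \tfrac{37}{4}c - \tfrac{41}{8} lies in I (it reduces to 0).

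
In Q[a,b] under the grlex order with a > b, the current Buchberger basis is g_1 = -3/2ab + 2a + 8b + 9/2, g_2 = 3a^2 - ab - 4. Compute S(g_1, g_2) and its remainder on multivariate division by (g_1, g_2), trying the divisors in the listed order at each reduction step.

lcm(LM(g_1), LM(g_2)) = a^2b.
S = (lcm/LT(g_1))·g_1 − (lcm/LT(g_2))·g_2 = 1/3ab^2 - 4/3a^2 - 16/3ab - 3a + 4/3b.
Reduce S modulo (g_1, g_2) in that order:
  leading term ab^2: subtract (-2/9b)·g_1 from 1/3ab^2 - 4/3a^2 - 16/3ab - 3a + 4/3b → -4/3a^2 - 44/9ab + 16/9b^2 - 3a + 7/3b
  leading term a^2: subtract (-4/9)·g_2 from -4/3a^2 - 44/9ab + 16/9b^2 - 3a + 7/3b → -16/3ab + 16/9b^2 - 3a + 7/3b - 16/9
  leading term ab: subtract (32/9)·g_1 from -16/3ab + 16/9b^2 - 3a + 7/3b - 16/9 → 16/9b^2 - 91/9a - 235/9b - 160/9
  leading term b^2: no divisor's leading term divides it; move 16/9b^2 to the remainder.
  leading term a: no divisor's leading term divides it; move -91/9a to the remainder.
  leading term b: no divisor's leading term divides it; move -235/9b to the remainder.
  leading term 1: no divisor's leading term divides it; move -160/9 to the remainder.
The remainder 16/9b^2 - 91/9a - 235/9b - 160/9 is nonzero, so it would be added as the next basis element.

S(g_1, g_2) = 1/3ab^2 - 4/3a^2 - 16/3ab - 3a + 4/3b; remainder on division = 16/9b^2 - 91/9a - 235/9b - 160/9.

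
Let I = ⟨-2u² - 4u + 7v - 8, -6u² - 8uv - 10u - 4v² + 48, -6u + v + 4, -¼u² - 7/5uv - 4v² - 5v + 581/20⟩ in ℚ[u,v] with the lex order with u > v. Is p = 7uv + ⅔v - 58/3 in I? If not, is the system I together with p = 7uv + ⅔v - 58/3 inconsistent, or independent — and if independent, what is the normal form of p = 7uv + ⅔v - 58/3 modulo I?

Adjoining 7uv + ⅔v - 58/3 makes the ideal the whole ring: the system is inconsistent.

First compute the reduced Gröbner basis of I by Buchberger's algorithm.
f_1 = -2u² - 4u + 7v - 8, LT = u².
f_2 = -6u² - 8uv - 10u - 4v² + 48, LT = u².
f_3 = -6u + v + 4, LT = u.
f_4 = -¼u² - 7/5uv - 4v² - 5v + 581/20, LT = u².

S(f_1,f_2): lcm = u². S = -4/3uv + ⅓u - ⅔v² - 7/2v + 12.
  leading term uv: subtract (2/9v)·f_3 from -4/3uv + ⅓u - ⅔v² - 7/2v + 12 → ⅓u - 8/9v² - 79/18v + 12
  leading term u: subtract (-1/18)·f_3 from ⅓u - 8/9v² - 79/18v + 12 → -8/9v² - 13/3v + 110/9
  leading term v²: no divisor's leading term divides it; move -8/9v² to the remainder.
  leading term v: no divisor's leading term divides it; move -13/3v to the remainder.
  leading term 1: no divisor's leading term divides it; move 110/9 to the remainder.
  remainder -8/9v² - 13/3v + 110/9 ≠ 0; add h_5 = -8/9v² - 13/3v + 110/9 to the basis.

S(f_1,f_3): lcm = u². S = ⅙uv + 8/3u - 7/2v + 4.
  leading term uv: subtract (-1/36v)·f_3 from ⅙uv + 8/3u - 7/2v + 4 → 8/3u + 1/36v² - 61/18v + 4
  leading term u: subtract (-4/9)·f_3 from 8/3u + 1/36v² - 61/18v + 4 → 1/36v² - 53/18v + 52/9
  leading term v²: subtract (-1/32)·h_5 from 1/36v² - 53/18v + 52/9 → -887/288v + 887/144
  leading term v: no divisor's leading term divides it; move -887/288v to the remainder.
  leading term 1: no divisor's leading term divides it; move 887/144 to the remainder.
  remainder -887/288v + 887/144 ≠ 0; add h_6 = -887/288v + 887/144 to the basis.

The other S-polynomials (S(f_1,f_4), S(f_2,f_3), S(f_2,f_4), S(f_3,f_4), S(f_1,h_5), S(f_2,h_5), S(f_3,h_5), S(f_4,h_5), S(f_1,h_6), S(f_2,h_6), S(f_3,h_6), S(f_4,h_6), S(h_5,h_6)) all reduce to 0 modulo the current basis, so we have a Gröbner basis.
Inter-reduce: drop elements whose leading term is divisible by another's, tail-reduce, and make monic.
Reduced Gröbner basis: {u - 1, v - 2}.
Label its elements g_1 = u - 1, g_2 = v - 2.

Reduce p = 7uv + ⅔v - 58/3 modulo G:
  leading term uv: subtract (7v)·g_1 from 7uv + ⅔v - 58/3 → 23/3v - 58/3
  leading term v: subtract (23/3)·g_2 from 23/3v - 58/3 → -4
  leading term 1: no divisor's leading term divides it; move -4 to the remainder.
  normal form = -4.
The normal form is nonzero, so p ∉ I. Since p minus its normal form lies in I, I + (p) = I + (r) where r = -4; decide whether this ideal is the whole ring.
Here r = -4 is a nonzero constant, hence a unit: 1 ∈ I + (p), the Gröbner basis of I + (p) is {1}, and the enlarged system has no common solution — adjoining p is inconsistent.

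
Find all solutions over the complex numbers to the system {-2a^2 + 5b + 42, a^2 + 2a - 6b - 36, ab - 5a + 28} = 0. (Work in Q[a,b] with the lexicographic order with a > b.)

{(4, -2)}

Compute a lex Gröbner basis by Buchberger's algorithm.
f_1 = -2a^2 + 5b + 42, LT = a^2.
f_2 = a^2 + 2a - 6b - 36, LT = a^2.
f_3 = ab - 5a + 28, LT = ab.

S(f_1,f_2): lcm = a^2. S = -2a + 7/2b + 15.
  reduce S modulo (f_1, f_2, f_3):
  remainder -2a + 7/2b + 15 ≠ 0; add h_4 = -2a + 7/2b + 15 to the basis.

S(f_1,f_3): lcm = a^2b. S = 5a^2 - 28a - 5/2b^2 - 21b.
  reduce S modulo (f_1, f_2, f_3, h_4):
  remainder -5/2b^2 - 115/2b - 105 ≠ 0; add h_5 = -5/2b^2 - 115/2b - 105 to the basis.

S(f_2,f_3): lcm = a^2b. S = 5a^2 + 2ab - 28a - 6b^2 - 36b.
  reduce S modulo (f_1, f_2, f_3, h_4, h_5):
  remainder 83b + 166 ≠ 0; add h_6 = 83b + 166 to the basis.

The other S-polynomials (S(f_1,h_4), S(f_2,h_4), S(f_3,h_4), S(f_1,h_5), S(f_2,h_5), S(f_3,h_5), S(h_4,h_5), S(f_1,h_6), S(f_2,h_6), S(f_3,h_6), S(h_4,h_6), S(h_5,h_6)) all reduce to 0 modulo the current basis, so we have a Gröbner basis.
Inter-reduce: drop elements whose leading term is divisible by another's, tail-reduce, and make monic.
Reduced Gröbner basis: {a - 4, b + 2}.

The lex basis is triangular: the last element involves only b. Solving b + 2 = 0 gives b ∈ {-2}; substituting each value into the earlier elements determines the remaining variables.
  b = -2: the earlier basis element becomes a - 4 = 0, giving a = 4 — point (4, -2).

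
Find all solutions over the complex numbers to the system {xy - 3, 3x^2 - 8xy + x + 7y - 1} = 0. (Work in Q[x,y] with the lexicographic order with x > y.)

{(1, 3), (-sqrt(67)/3 - 2/3, 2/7 - sqrt(67)/7), (-2/3 + sqrt(67)/3, 2/7 + sqrt(67)/7)}

Compute a lex Gröbner basis by Buchberger's algorithm.
f_1 = xy - 3, LT = xy.
f_2 = 3x^2 - 8xy + x + 7y - 1, LT = x^2.

S(f_1,f_2): lcm = x^2y. S = 8/3xy^2 - 1/3xy - 3x - 7/3y^2 + 1/3y.
  leading term xy^2: subtract (8/3y)·f_1 from 8/3xy^2 - 1/3xy - 3x - 7/3y^2 + 1/3y → -1/3xy - 3x - 7/3y^2 + 25/3y
  leading term xy: subtract (-1/3)·f_1 from -1/3xy - 3x - 7/3y^2 + 25/3y → -3x - 7/3y^2 + 25/3y - 1
  leading term x: no divisor's leading term divides it; move -3x to the remainder.
  leading term y^2: no divisor's leading term divides it; move -7/3y^2 to the remainder.
  leading term y: no divisor's leading term divides it; move 25/3y to the remainder.
  leading term 1: no divisor's leading term divides it; move -1 to the remainder.
  remainder -3x - 7/3y^2 + 25/3y - 1 ≠ 0; add h_3 = -3x - 7/3y^2 + 25/3y - 1 to the basis.

S(f_1,h_3): lcm = xy. S = -7/9y^3 + 25/9y^2 - 1/3y - 3.
  leading term y^3: no divisor's leading term divides it; move -7/9y^3 to the remainder.
  leading term y^2: no divisor's leading term divides it; move 25/9y^2 to the remainder.
  leading term y: no divisor's leading term divides it; move -1/3y to the remainder.
  leading term 1: no divisor's leading term divides it; move -3 to the remainder.
  remainder -7/9y^3 + 25/9y^2 - 1/3y - 3 ≠ 0; add h_4 = -7/9y^3 + 25/9y^2 - 1/3y - 3 to the basis.

The other S-polynomials (S(f_2,h_3), S(f_1,h_4), S(f_2,h_4), S(h_3,h_4)) all reduce to 0 modulo the current basis, so we have a Gröbner basis.
Inter-reduce: drop elements whose leading term is divisible by another's, tail-reduce, and make monic.
Reduced Gröbner basis: {x + 7/9y^2 - 25/9y + 1/3, y^3 - 25/7y^2 + 3/7y + 27/7}.

The lex basis is triangular: the last element involves only y. Solving y^3 - 25/7y^2 + 3/7y + 27/7 = 0 gives y ∈ {3, 2/7 - sqrt(67)/7, 2/7 + sqrt(67)/7}; substituting each value into the earlier elements determines the remaining variables.
  y = 3: the earlier basis element becomes x - 1 = 0, giving x = 1 — point (1, 3).
  y = 2/7 - sqrt(67)/7: the earlier basis element becomes x + 2/3 + sqrt(67)/3 = 0, giving x = -sqrt(67)/3 - 2/3 — point (-sqrt(67)/3 - 2/3, 2/7 - sqrt(67)/7).
  y = 2/7 + sqrt(67)/7: the earlier basis element becomes x - sqrt(67)/3 + 2/3 = 0, giving x = -2/3 + sqrt(67)/3 — point (-2/3 + sqrt(67)/3, 2/7 + sqrt(67)/7).
Each listed point satisfies every original equation (direct substitution).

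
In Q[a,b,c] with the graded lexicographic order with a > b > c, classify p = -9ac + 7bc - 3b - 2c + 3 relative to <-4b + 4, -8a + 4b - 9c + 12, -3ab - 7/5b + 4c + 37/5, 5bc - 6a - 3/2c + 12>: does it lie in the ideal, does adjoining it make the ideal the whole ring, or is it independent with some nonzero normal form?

First compute the reduced Gröbner basis of I by Buchberger's algorithm.
f_1 = -4b + 4, LT = b.
f_2 = -8a + 4b - 9c + 12, LT = a.
f_3 = -3ab - 7/5b + 4c + 37/5, LT = ab.
f_4 = 5bc - 6a - 3/2c + 12, LT = bc.

S(f_1,f_3): lcm = ab. S = -a - 7/15b + 4/3c + 37/15.
  leading term a: subtract (1/8)·f_2 from -a - 7/15b + 4/3c + 37/15 → -29/30b + 59/24c + 29/30
  leading term b: subtract (29/120)·f_1 from -29/30b + 59/24c + 29/30 → 59/24c
  leading term c: no divisor's leading term divides it; move 59/24c to the remainder.
  remainder 59/24c ≠ 0; add h_5 = 59/24c to the basis.

The other S-polynomials (S(f_1,f_2), S(f_1,f_4), S(f_2,f_3), S(f_2,f_4), S(f_3,f_4), S(f_1,h_5), S(f_2,h_5), S(f_3,h_5), S(f_4,h_5)) all reduce to 0 modulo the current basis, so we have a Gröbner basis.
Inter-reduce: drop elements whose leading term is divisible by another's, tail-reduce, and make monic.
Reduced Gröbner basis: {a - 2, b - 1, c}.
Label its elements g_1 = a - 2, g_2 = b - 1, g_3 = c.

Reduce p = -9ac + 7bc - 3b - 2c + 3 modulo G:
  leading term ac: subtract (-9c)·g_1 from -9ac + 7bc - 3b - 2c + 3 → 7bc - 3b - 20c + 3
  leading term bc: subtract (7c)·g_2 from 7bc - 3b - 20c + 3 → -3b - 13c + 3
  leading term b: subtract (-3)·g_2 from -3b - 13c + 3 → -13c
  leading term c: subtract (-13)·g_3 from -13c → 0
  normal form = 0.
Since the normal form is 0, p ∈ I.

Ideal membership is decidable via reduction modulo a Gröbner basis.

-9ac + 7bc - 3b - 2c + 3 lies in I (it reduces to 0).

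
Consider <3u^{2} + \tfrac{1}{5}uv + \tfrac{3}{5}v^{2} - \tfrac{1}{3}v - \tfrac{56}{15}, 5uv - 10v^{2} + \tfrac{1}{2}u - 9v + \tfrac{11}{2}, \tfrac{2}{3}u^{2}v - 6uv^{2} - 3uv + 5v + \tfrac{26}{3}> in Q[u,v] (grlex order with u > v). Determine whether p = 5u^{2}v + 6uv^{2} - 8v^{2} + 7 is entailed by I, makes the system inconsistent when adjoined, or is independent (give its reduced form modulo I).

5u^{2}v + 6uv^{2} - 8v^{2} + 7 lies in I (it reduces to 0).

First compute the reduced Gröbner basis of I by Buchberger's algorithm.
f_1 = 3u^{2} + \tfrac{1}{5}uv + \tfrac{3}{5}v^{2} - \tfrac{1}{3}v - \tfrac{56}{15}, LT = u^{2}.
f_2 = 5uv - 10v^{2} + \tfrac{1}{2}u - 9v + \tfrac{11}{2}, LT = uv.
f_3 = \tfrac{2}{3}u^{2}v - 6uv^{2} - 3uv + 5v + \tfrac{26}{3}, LT = u^{2}v.

S(f_1,f_2): lcm = u^{2}v. S = \tfrac{31}{15}uv^{2} + \tfrac{1}{5}v^{3} - \tfrac{1}{10}u^{2} + \tfrac{9}{5}uv - \tfrac{1}{9}v^{2} - \tfrac{11}{10}u - \tfrac{56}{45}v.
  reduce S modulo (f_1, f_2, f_3):
  remainder \tfrac{13}{3}v^{3} + \tfrac{3073}{450}v^{2} - \tfrac{63}{50}u - \tfrac{146}{225}v - \tfrac{424}{225} ≠ 0; add h_4 = \tfrac{13}{3}v^{3} + \tfrac{3073}{450}v^{2} - \tfrac{63}{50}u - \tfrac{146}{225}v - \tfrac{424}{225} to the basis.

S(f_1,f_3): lcm = u^{2}v. S = \tfrac{136}{15}uv^{2} + \tfrac{1}{5}v^{3} + \tfrac{9}{2}uv - \tfrac{1}{9}v^{2} - \tfrac{787}{90}v - 13.
  reduce S modulo (f_1, f_2, f_3, h_4):
  remainder -\tfrac{10717}{1950}v^{2} + \tfrac{96943}{19500}u - \tfrac{139003}{14625}v - \tfrac{525331}{58500} ≠ 0; add h_5 = -\tfrac{10717}{1950}v^{2} + \tfrac{96943}{19500}u - \tfrac{139003}{14625}v - \tfrac{525331}{58500} to the basis.

S(f_3,h_4): lcm = u^{2}v^{3}. S = -9uv^{4} - \tfrac{3073}{1950}u^{2}v^{2} - \tfrac{9}{2}uv^{3} + \tfrac{189}{650}u^{3} + \tfrac{146}{975}u^{2}v + \tfrac{15}{2}v^{3} + \tfrac{424}{975}u^{2} + 13v^{2}.
  reduce S modulo (f_1, f_2, f_3, h_4, h_5):
  remainder \tfrac{16023251760223}{1091555156250}u - \tfrac{533081329898869}{22922658281250}v - \tfrac{434784808431776}{11461329140625} ≠ 0; add h_6 = \tfrac{16023251760223}{1091555156250}u - \tfrac{533081329898869}{22922658281250}v - \tfrac{434784808431776}{11461329140625} to the basis.

S(f_2,h_5): lcm = uv^{2}. S = -2v^{3} + \tfrac{13849}{15310}u^{2} - \tfrac{523861}{321510}uv - \tfrac{9}{5}v^{2} - \tfrac{525331}{321510}u + \tfrac{11}{10}v.
  reduce S modulo (f_1, f_2, f_3, h_4, h_5, h_6):
  remainder -\tfrac{173543096548657823}{36703765612218908}v - \tfrac{173543096548657823}{36703765612218908} ≠ 0; add h_7 = -\tfrac{173543096548657823}{36703765612218908}v - \tfrac{173543096548657823}{36703765612218908} to the basis.

The other S-polynomials (S(f_2,f_3), S(f_1,h_4), S(f_2,h_4), S(f_1,h_5), S(f_3,h_5), S(h_4,h_5), S(f_1,h_6), S(f_2,h_6), S(f_3,h_6), S(h_4,h_6), S(h_5,h_6), S(f_1,h_7), S(f_2,h_7), S(f_3,h_7), S(h_4,h_7), S(h_5,h_7), S(h_6,h_7)) all reduce to 0 modulo the current basis, so we have a Gröbner basis.
Inter-reduce: drop elements whose leading term is divisible by another's, tail-reduce, and make monic.
Reduced Gröbner basis: {u - 1, v + 1}.
Label its elements g_1 = u - 1, g_2 = v + 1.

Reduce p = 5u^{2}v + 6uv^{2} - 8v^{2} + 7 modulo G:
  leading term u^{2}v: subtract (5uv)·g_1 from 5u^{2}v + 6uv^{2} - 8v^{2} + 7 → 6uv^{2} + 5uv - 8v^{2} + 7
  leading term uv^{2}: subtract (6v^{2})·g_1 from 6uv^{2} + 5uv - 8v^{2} + 7 → 5uv - 2v^{2} + 7
  leading term uv: subtract (5v)·g_1 from 5uv - 2v^{2} + 7 → -2v^{2} + 5v + 7
  leading term v^{2}: subtract (-2v)·g_2 from -2v^{2} + 5v + 7 → 7v + 7
  leading term v: subtract (7)·g_2 from 7v + 7 → 0
  normal form = 0.
Since the normal form is 0, p ∈ I.

The remainder on division by a Gröbner basis is unique — it is the normal form.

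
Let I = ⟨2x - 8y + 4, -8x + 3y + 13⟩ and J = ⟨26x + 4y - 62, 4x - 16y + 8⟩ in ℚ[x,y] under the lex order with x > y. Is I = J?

No, the ideals differ.

For a fixed monomial order, each ideal has a unique reduced Gröbner basis; comparing bases decides equality.
Buchberger on the first generating set:
f_1 = 2x - 8y + 4, LT = x.
f_2 = -8x + 3y + 13, LT = x.

S(f_1,f_2): lcm = x. S = -29/8y + 29/8.
  leading term y: no divisor's leading term divides it; move -29/8y to the remainder.
  leading term 1: no divisor's leading term divides it; move 29/8 to the remainder.
  remainder -29/8y + 29/8 ≠ 0; add g_3 = -29/8y + 29/8 to the basis.

The other S-polynomials (S(f_1,g_3), S(f_2,g_3)) all reduce to 0 modulo the current basis, so we have a Gröbner basis.
Inter-reduce: drop elements whose leading term is divisible by another's, tail-reduce, and make monic.
Reduced Gröbner basis: {x - 2, y - 1}.

Buchberger on the second generating set:
h_1 = 26x + 4y - 62, LT = x.
h_2 = 4x - 16y + 8, LT = x.

S(h_1,h_2): lcm = x. S = 54/13y - 57/13.
  leading term y: no divisor's leading term divides it; move 54/13y to the remainder.
  leading term 1: no divisor's leading term divides it; move -57/13 to the remainder.
  remainder 54/13y - 57/13 ≠ 0; add k_3 = 54/13y - 57/13 to the basis.

The other S-polynomials (S(h_1,k_3), S(h_2,k_3)) all reduce to 0 modulo the current basis, so we have a Gröbner basis.
Inter-reduce: drop elements whose leading term is divisible by another's, tail-reduce, and make monic.
Reduced Gröbner basis: {x - 20/9, y - 19/18}.

The bases are distinct; the ideals are different.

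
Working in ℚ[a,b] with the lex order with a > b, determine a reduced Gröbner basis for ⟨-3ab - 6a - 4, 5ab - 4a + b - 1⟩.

f_1 = -3ab - 6a - 4, LT = ab.
f_2 = 5ab - 4a + b - 1, LT = ab.

S(f_1,f_2): lcm = ab. S = 14/5a - ⅕b + 23/15.
  leading term a: no divisor's leading term divides it; move 14/5a to the remainder.
  leading term b: no divisor's leading term divides it; move -⅕b to the remainder.
  leading term 1: no divisor's leading term divides it; move 23/15 to the remainder.
  remainder 14/5a - ⅕b + 23/15 ≠ 0; add g_3 = 14/5a - ⅕b + 23/15 to the basis.

S(f_1,g_3): lcm = ab. S = 2a + 1/14b² - 23/42b + 4/3.
  leading term a: subtract (5/7)·g_3 from 2a + 1/14b² - 23/42b + 4/3 → 1/14b² - 17/42b + 5/21
  leading term b²: no divisor's leading term divides it; move 1/14b² to the remainder.
  leading term b: no divisor's leading term divides it; move -17/42b to the remainder.
  leading term 1: no divisor's leading term divides it; move 5/21 to the remainder.
  remainder 1/14b² - 17/42b + 5/21 ≠ 0; add g_4 = 1/14b² - 17/42b + 5/21 to the basis.

The other S-polynomials (S(f_2,g_3), S(f_1,g_4), S(f_2,g_4), S(g_3,g_4)) all reduce to 0 modulo the current basis, so we have a Gröbner basis.
Inter-reduce: drop elements whose leading term is divisible by another's, tail-reduce, and make monic.

G = {a - 1/14b + 23/42, b² - 17/3b + 10/3}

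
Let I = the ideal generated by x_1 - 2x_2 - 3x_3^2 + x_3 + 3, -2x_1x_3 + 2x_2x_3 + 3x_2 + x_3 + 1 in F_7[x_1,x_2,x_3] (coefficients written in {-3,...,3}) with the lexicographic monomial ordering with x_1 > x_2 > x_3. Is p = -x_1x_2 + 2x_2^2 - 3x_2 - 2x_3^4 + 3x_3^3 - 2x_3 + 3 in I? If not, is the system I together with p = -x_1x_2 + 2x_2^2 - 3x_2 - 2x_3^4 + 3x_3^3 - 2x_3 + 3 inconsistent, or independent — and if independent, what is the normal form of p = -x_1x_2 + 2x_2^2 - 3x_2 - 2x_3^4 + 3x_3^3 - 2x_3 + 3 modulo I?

Adjoining -x_1x_2 + 2x_2^2 - 3x_2 - 2x_3^4 + 3x_3^3 - 2x_3 + 3 makes the ideal the whole ring: the system is inconsistent.

First compute the reduced Gröbner basis of I by Buchberger's algorithm.
f_1 = x_1 - 2x_2 - 3x_3^2 + x_3 + 3, LT = x_1.
f_2 = -2x_1x_3 + 2x_2x_3 + 3x_2 + x_3 + 1, LT = x_1x_3.

S(f_1,f_2): lcm = x_1x_3. S = -x_2x_3 - 2x_2 - 3x_3^3 + x_3^2 - 3.
  leading term x_2x_3: no divisor's leading term divides it; move -x_2x_3 to the remainder.
  leading term x_2: no divisor's leading term divides it; move -2x_2 to the remainder.
  leading term x_3^3: no divisor's leading term divides it; move -3x_3^3 to the remainder.
  leading term x_3^2: no divisor's leading term divides it; move x_3^2 to the remainder.
  leading term 1: no divisor's leading term divides it; move -3 to the remainder.
  remainder -x_2x_3 - 2x_2 - 3x_3^3 + x_3^2 - 3 ≠ 0; add h_3 = -x_2x_3 - 2x_2 - 3x_3^3 + x_3^2 - 3 to the basis.

The other S-polynomials (S(f_1,h_3), S(f_2,h_3)) all reduce to 0 modulo the current basis, so we have a Gröbner basis.
Inter-reduce: drop elements whose leading term is divisible by another's, tail-reduce, and make monic.
Reduced Gröbner basis: {x_1 - 2x_2 - 3x_3^2 + x_3 + 3, x_2x_3 + 2x_2 + 3x_3^3 - x_3^2 + 3}.
Label its elements g_1 = x_1 - 2x_2 - 3x_3^2 + x_3 + 3, g_2 = x_2x_3 + 2x_2 + 3x_3^3 - x_3^2 + 3.

Reduce p = -x_1x_2 + 2x_2^2 - 3x_2 - 2x_3^4 + 3x_3^3 - 2x_3 + 3 modulo G:
  leading term x_1x_2: subtract (-x_2)·g_1 from -x_1x_2 + 2x_2^2 - 3x_2 - 2x_3^4 + 3x_3^3 - 2x_3 + 3 → -3x_2x_3^2 + x_2x_3 - 2x_3^4 + 3x_3^3 - 2x_3 + 3
  leading term x_2x_3^2: subtract (-3x_3)·g_2 from -3x_2x_3^2 + x_2x_3 - 2x_3^4 + 3x_3^3 - 2x_3 + 3 → 3
  leading term 1: no divisor's leading term divides it; move 3 to the remainder.
  normal form = 3.
The normal form is nonzero, so p ∉ I. Since p minus its normal form lies in I, I + (p) = I + (r) where r = 3; decide whether this ideal is the whole ring.
Here r = 3 is a nonzero constant, hence a unit: 1 ∈ I + (p), the Gröbner basis of I + (p) is {1}, and the enlarged system has no common solution — adjoining p is inconsistent.

Ideal membership is decidable via reduction modulo a Gröbner basis.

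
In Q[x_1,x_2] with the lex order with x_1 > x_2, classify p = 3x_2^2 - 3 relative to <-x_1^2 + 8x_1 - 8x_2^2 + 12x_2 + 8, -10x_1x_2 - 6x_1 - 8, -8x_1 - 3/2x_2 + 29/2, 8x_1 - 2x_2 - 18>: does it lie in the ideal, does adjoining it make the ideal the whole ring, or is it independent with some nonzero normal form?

First compute the reduced Gröbner basis of I by Buchberger's algorithm.
f_1 = -x_1^2 + 8x_1 - 8x_2^2 + 12x_2 + 8, LT = x_1^2.
f_2 = -10x_1x_2 - 6x_1 - 8, LT = x_1x_2.
f_3 = -8x_1 - 3/2x_2 + 29/2, LT = x_1.
f_4 = 8x_1 - 2x_2 - 18, LT = x_1.

S(f_1,f_2): lcm = x_1^2x_2. S = -3/5x_1^2 - 8x_1x_2 - 4/5x_1 + 8x_2^3 - 12x_2^2 - 8x_2.
  leading term x_1^2: subtract (3/5)·f_1 from -3/5x_1^2 - 8x_1x_2 - 4/5x_1 + 8x_2^3 - 12x_2^2 - 8x_2 → -8x_1x_2 - 28/5x_1 + 8x_2^3 - 36/5x_2^2 - 76/5x_2 - 24/5
  leading term x_1x_2: subtract (4/5)·f_2 from -8x_1x_2 - 28/5x_1 + 8x_2^3 - 36/5x_2^2 - 76/5x_2 - 24/5 → -4/5x_1 + 8x_2^3 - 36/5x_2^2 - 76/5x_2 + 8/5
  leading term x_1: subtract (1/10)·f_3 from -4/5x_1 + 8x_2^3 - 36/5x_2^2 - 76/5x_2 + 8/5 → 8x_2^3 - 36/5x_2^2 - 301/20x_2 + 3/20
  leading term x_2^3: no divisor's leading term divides it; move 8x_2^3 to the remainder.
  leading term x_2^2: no divisor's leading term divides it; move -36/5x_2^2 to the remainder.
  leading term x_2: no divisor's leading term divides it; move -301/20x_2 to the remainder.
  leading term 1: no divisor's leading term divides it; move 3/20 to the remainder.
  remainder 8x_2^3 - 36/5x_2^2 - 301/20x_2 + 3/20 ≠ 0; add h_5 = 8x_2^3 - 36/5x_2^2 - 301/20x_2 + 3/20 to the basis.

S(f_1,f_3): lcm = x_1^2. S = -3/16x_1x_2 - 99/16x_1 + 8x_2^2 - 12x_2 - 8.
  leading term x_1x_2: subtract (3/160)·f_2 from -3/16x_1x_2 - 99/16x_1 + 8x_2^2 - 12x_2 - 8 → -243/40x_1 + 8x_2^2 - 12x_2 - 157/20
  leading term x_1: subtract (243/320)·f_3 from -243/40x_1 + 8x_2^2 - 12x_2 - 157/20 → 8x_2^2 - 6951/640x_2 - 12071/640
  leading term x_2^2: no divisor's leading term divides it; move 8x_2^2 to the remainder.
  leading term x_2: no divisor's leading term divides it; move -6951/640x_2 to the remainder.
  leading term 1: no divisor's leading term divides it; move -12071/640 to the remainder.
  remainder 8x_2^2 - 6951/640x_2 - 12071/640 ≠ 0; add h_6 = 8x_2^2 - 6951/640x_2 - 12071/640 to the basis.

S(f_1,f_4): lcm = x_1^2. S = 1/4x_1x_2 - 23/4x_1 + 8x_2^2 - 12x_2 - 8.
  leading term x_1x_2: subtract (-1/40)·f_2 from 1/4x_1x_2 - 23/4x_1 + 8x_2^2 - 12x_2 - 8 → -59/10x_1 + 8x_2^2 - 12x_2 - 41/5
  leading term x_1: subtract (59/80)·f_3 from -59/10x_1 + 8x_2^2 - 12x_2 - 41/5 → 8x_2^2 - 1743/160x_2 - 3023/160
  leading term x_2^2: subtract (1)·h_6 from 8x_2^2 - 1743/160x_2 - 3023/160 → -21/640x_2 - 21/640
  leading term x_2: no divisor's leading term divides it; move -21/640x_2 to the remainder.
  leading term 1: no divisor's leading term divides it; move -21/640 to the remainder.
  remainder -21/640x_2 - 21/640 ≠ 0; add h_7 = -21/640x_2 - 21/640 to the basis.

The other S-polynomials (S(f_2,f_3), S(f_2,f_4), S(f_3,f_4), S(f_1,h_5), S(f_2,h_5), S(f_3,h_5), S(f_4,h_5), S(f_1,h_6), S(f_2,h_6), S(f_3,h_6), S(f_4,h_6), S(h_5,h_6), S(f_1,h_7), S(f_2,h_7), S(f_3,h_7), S(f_4,h_7), S(h_5,h_7), S(h_6,h_7)) all reduce to 0 modulo the current basis, so we have a Gröbner basis.
Inter-reduce: drop elements whose leading term is divisible by another's, tail-reduce, and make monic.
Reduced Gröbner basis: {x_1 - 2, x_2 + 1}.
Label its elements g_1 = x_1 - 2, g_2 = x_2 + 1.

Reduce p = 3x_2^2 - 3 modulo G:
  leading term x_2^2: subtract (3x_2)·g_2 from 3x_2^2 - 3 → -3x_2 - 3
  leading term x_2: subtract (-3)·g_2 from -3x_2 - 3 → 0
  normal form = 0.
Since the normal form is 0, p ∈ I.

3x_2^2 - 3 lies in I (it reduces to 0).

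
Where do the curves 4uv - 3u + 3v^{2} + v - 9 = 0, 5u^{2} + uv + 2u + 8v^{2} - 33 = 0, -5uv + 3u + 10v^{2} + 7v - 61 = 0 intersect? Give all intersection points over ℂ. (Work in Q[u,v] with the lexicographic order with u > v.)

Compute a lex Gröbner basis by Buchberger's algorithm.
f_1 = 4uv - 3u + 3v^{2} + v - 9, LT = uv.
f_2 = 5u^{2} + uv + 2u + 8v^{2} - 33, LT = u^{2}.
f_3 = -5uv + 3u + 10v^{2} + 7v - 61, LT = uv.

S(f_1,f_2): lcm = u^{2}v. S = -\tfrac{3}{4}u^{2} + \tfrac{11}{20}uv^{2} - \tfrac{3}{20}uv - \tfrac{9}{4}u - \tfrac{8}{5}v^{3} + \tfrac{33}{5}v.
  leading term u^{2}: subtract (-\tfrac{3}{20})·f_2 from -\tfrac{3}{4}u^{2} + \tfrac{11}{20}uv^{2} - \tfrac{3}{20}uv - \tfrac{9}{4}u - \tfrac{8}{5}v^{3} + \tfrac{33}{5}v → \tfrac{11}{20}uv^{2} - \tfrac{39}{20}u - \tfrac{8}{5}v^{3} + \tfrac{6}{5}v^{2} + \tfrac{33}{5}v - \tfrac{99}{20}
  leading term uv^{2}: subtract (\tfrac{11}{80}v)·f_1 from \tfrac{11}{20}uv^{2} - \tfrac{39}{20}u - \tfrac{8}{5}v^{3} + \tfrac{6}{5}v^{2} + \tfrac{33}{5}v - \tfrac{99}{20} → \tfrac{33}{80}uv - \tfrac{39}{20}u - \tfrac{161}{80}v^{3} + \tfrac{17}{16}v^{2} + \tfrac{627}{80}v - \tfrac{99}{20}
  leading term uv: subtract (\tfrac{33}{320})·f_1 from \tfrac{33}{80}uv - \tfrac{39}{20}u - \tfrac{161}{80}v^{3} + \tfrac{17}{16}v^{2} + \tfrac{627}{80}v - \tfrac{99}{20} → -\tfrac{105}{64}u - \tfrac{161}{80}v^{3} + \tfrac{241}{320}v^{2} + \tfrac{495}{64}v - \tfrac{1287}{320}
  leading term u: no divisor's leading term divides it; move -\tfrac{105}{64}u to the remainder.
  leading term v^{3}: no divisor's leading term divides it; move -\tfrac{161}{80}v^{3} to the remainder.
  leading term v^{2}: no divisor's leading term divides it; move \tfrac{241}{320}v^{2} to the remainder.
  leading term v: no divisor's leading term divides it; move \tfrac{495}{64}v to the remainder.
  leading term 1: no divisor's leading term divides it; move -\tfrac{1287}{320} to the remainder.
  remainder -\tfrac{105}{64}u - \tfrac{161}{80}v^{3} + \tfrac{241}{320}v^{2} + \tfrac{495}{64}v - \tfrac{1287}{320} ≠ 0; add h_4 = -\tfrac{105}{64}u - \tfrac{161}{80}v^{3} + \tfrac{241}{320}v^{2} + \tfrac{495}{64}v - \tfrac{1287}{320} to the basis.

S(f_1,f_3): lcm = uv. S = -\tfrac{3}{20}u + \tfrac{11}{4}v^{2} + \tfrac{33}{20}v - \tfrac{289}{20}.
  leading term u: subtract (\tfrac{16}{175})·h_4 from -\tfrac{3}{20}u + \tfrac{11}{4}v^{2} + \tfrac{33}{20}v - \tfrac{289}{20} → \tfrac{23}{125}v^{3} + \tfrac{2346}{875}v^{2} + \tfrac{33}{35}v - \tfrac{12322}{875}
  leading term v^{3}: no divisor's leading term divides it; move \tfrac{23}{125}v^{3} to the remainder.
  leading term v^{2}: no divisor's leading term divides it; move \tfrac{2346}{875}v^{2} to the remainder.
  leading term v: no divisor's leading term divides it; move \tfrac{33}{35}v to the remainder.
  leading term 1: no divisor's leading term divides it; move -\tfrac{12322}{875} to the remainder.
  remainder \tfrac{23}{125}v^{3} + \tfrac{2346}{875}v^{2} + \tfrac{33}{35}v - \tfrac{12322}{875} ≠ 0; add h_5 = \tfrac{23}{125}v^{3} + \tfrac{2346}{875}v^{2} + \tfrac{33}{35}v - \tfrac{12322}{875} to the basis.

S(f_2,f_3): lcm = u^{2}v. S = \tfrac{3}{5}u^{2} + \tfrac{11}{5}uv^{2} + \tfrac{9}{5}uv - \tfrac{61}{5}u + \tfrac{8}{5}v^{3} - \tfrac{33}{5}v.
  leading term u^{2}: subtract (\tfrac{3}{25})·f_2 from \tfrac{3}{5}u^{2} + \tfrac{11}{5}uv^{2} + \tfrac{9}{5}uv - \tfrac{61}{5}u + \tfrac{8}{5}v^{3} - \tfrac{33}{5}v → \tfrac{11}{5}uv^{2} + \tfrac{42}{25}uv - \tfrac{311}{25}u + \tfrac{8}{5}v^{3} - \tfrac{24}{25}v^{2} - \tfrac{33}{5}v + \tfrac{99}{25}
  leading term uv^{2}: subtract (\tfrac{11}{20}v)·f_1 from \tfrac{11}{5}uv^{2} + \tfrac{42}{25}uv - \tfrac{311}{25}u + \tfrac{8}{5}v^{3} - \tfrac{24}{25}v^{2} - \tfrac{33}{5}v + \tfrac{99}{25} → \tfrac{333}{100}uv - \tfrac{311}{25}u - \tfrac{1}{20}v^{3} - \tfrac{151}{100}v^{2} - \tfrac{33}{20}v + \tfrac{99}{25}
  leading term uv: subtract (\tfrac{333}{400})·f_1 from \tfrac{333}{100}uv - \tfrac{311}{25}u - \tfrac{1}{20}v^{3} - \tfrac{151}{100}v^{2} - \tfrac{33}{20}v + \tfrac{99}{25} → -\tfrac{3977}{400}u - \tfrac{1}{20}v^{3} - \tfrac{1603}{400}v^{2} - \tfrac{993}{400}v + \tfrac{4581}{400}
  leading term u: subtract (\tfrac{15908}{2625})·h_4 from -\tfrac{3977}{400}u - \tfrac{1}{20}v^{3} - \tfrac{1603}{400}v^{2} - \tfrac{993}{400}v + \tfrac{4581}{400} → \tfrac{22774}{1875}v^{3} - \tfrac{112502}{13125}v^{2} - \tfrac{8637}{175}v + \tfrac{156738}{4375}
  leading term v^{3}: subtract (\tfrac{22774}{345})·h_5 from \tfrac{22774}{1875}v^{3} - \tfrac{112502}{13125}v^{2} - \tfrac{8637}{175}v + \tfrac{156738}{4375} → -\tfrac{97418}{525}v^{2} - \tfrac{89833}{805}v + \tfrac{11657446}{12075}
  leading term v^{2}: no divisor's leading term divides it; move -\tfrac{97418}{525}v^{2} to the remainder.
  leading term v: no divisor's leading term divides it; move -\tfrac{89833}{805}v to the remainder.
  leading term 1: no divisor's leading term divides it; move \tfrac{11657446}{12075} to the remainder.
  remainder -\tfrac{97418}{525}v^{2} - \tfrac{89833}{805}v + \tfrac{11657446}{12075} ≠ 0; add h_6 = -\tfrac{97418}{525}v^{2} - \tfrac{89833}{805}v + \tfrac{11657446}{12075} to the basis.

S(f_1,h_4): lcm = uv. S = -\tfrac{3}{4}u - \tfrac{92}{75}v^{4} + \tfrac{241}{525}v^{3} + \tfrac{153}{28}v^{2} - \tfrac{1541}{700}v - \tfrac{9}{4}.
  leading term u: subtract (\tfrac{16}{35})·h_4 from -\tfrac{3}{4}u - \tfrac{92}{75}v^{4} + \tfrac{241}{525}v^{3} + \tfrac{153}{28}v^{2} - \tfrac{1541}{700}v - \tfrac{9}{4} → -\tfrac{92}{75}v^{4} + \tfrac{724}{525}v^{3} + \tfrac{128}{25}v^{2} - \tfrac{1004}{175}v - \tfrac{72}{175}
  leading term v^{4}: subtract (-\tfrac{20}{3}v)·h_5 from -\tfrac{92}{75}v^{4} + \tfrac{724}{525}v^{3} + \tfrac{128}{25}v^{2} - \tfrac{1004}{175}v - \tfrac{72}{175} → \tfrac{1444}{75}v^{3} + \tfrac{1996}{175}v^{2} - \tfrac{2092}{21}v - \tfrac{72}{175}
  leading term v^{3}: subtract (\tfrac{7220}{69})·h_5 from \tfrac{1444}{75}v^{3} + \tfrac{1996}{175}v^{2} - \tfrac{2092}{21}v - \tfrac{72}{175} → -\tfrac{1884}{7}v^{2} - \tfrac{95768}{483}v + \tfrac{711520}{483}
  leading term v^{2}: subtract (\tfrac{70650}{48709})·h_6 from -\tfrac{1884}{7}v^{2} - \tfrac{95768}{483}v + \tfrac{711520}{483} → -\tfrac{122391806}{3360921}v + \tfrac{244783612}{3360921}
  leading term v: no divisor's leading term divides it; move -\tfrac{122391806}{3360921}v to the remainder.
  leading term 1: no divisor's leading term divides it; move \tfrac{244783612}{3360921} to the remainder.
  remainder -\tfrac{122391806}{3360921}v + \tfrac{244783612}{3360921} ≠ 0; add h_7 = -\tfrac{122391806}{3360921}v + \tfrac{244783612}{3360921} to the basis.

The other S-polynomials (S(f_2,h_4), S(f_3,h_4), S(f_1,h_5), S(f_2,h_5), S(f_3,h_5), S(h_4,h_5), S(f_1,h_6), S(f_2,h_6), S(f_3,h_6), S(h_4,h_6), S(h_5,h_6), S(f_1,h_7), S(f_2,h_7), S(f_3,h_7), S(h_4,h_7), S(h_5,h_7), S(h_6,h_7)) all reduce to 0 modulo the current basis, so we have a Gröbner basis.
Inter-reduce: drop elements whose leading term is divisible by another's, tail-reduce, and make monic.
Reduced Gröbner basis: {u + 1, v - 2}.

Since the basis is lex-ordered, v - 2 is univariate in v. Its roots are {2}. Back-substituting each root into the other basis elements fixes the other coordinates.
  v = 2: the earlier basis element becomes u + 1 = 0, giving u = -1 — point (-1, 2).
Substituting each solution back into the original system confirms all equations vanish.
This is the nonlinear analogue of row-reducing a linear system.

{(-1, 2)}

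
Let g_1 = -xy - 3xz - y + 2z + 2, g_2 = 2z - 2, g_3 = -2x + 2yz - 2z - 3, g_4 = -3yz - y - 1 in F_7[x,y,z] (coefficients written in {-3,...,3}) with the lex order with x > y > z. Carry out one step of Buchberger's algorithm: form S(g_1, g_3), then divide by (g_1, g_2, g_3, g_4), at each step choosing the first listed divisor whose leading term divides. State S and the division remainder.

S(g_1, g_3) = 3xz + y^2z - yz + 3y - 2z - 2; remainder on division = y^2 - 2y - 1.

lcm(LM(g_1), LM(g_3)) = xy.
S = (lcm/LT(g_1))·g_1 − (lcm/LT(g_3))·g_3 = 3xz + y^2z - yz + 3y - 2z - 2.
Reduce S modulo (g_1, g_2, g_3, g_4) in that order:
  leading term xz: subtract (-2x)·g_2 from 3xz + y^2z - yz + 3y - 2z - 2 → 3x + y^2z - yz + 3y - 2z - 2
  leading term x: subtract (2)·g_3 from 3x + y^2z - yz + 3y - 2z - 2 → y^2z + 2yz + 3y + 2z - 3
  leading term y^2z: subtract (-3y^2)·g_2 from y^2z + 2yz + 3y + 2z - 3 → y^2 + 2yz + 3y + 2z - 3
  leading term y^2: no divisor's leading term divides it; move y^2 to the remainder.
  leading term yz: subtract (y)·g_2 from 2yz + 3y + 2z - 3 → -2y + 2z - 3
  leading term y: no divisor's leading term divides it; move -2y to the remainder.
  leading term z: subtract (1)·g_2 from 2z - 3 → -1
  leading term 1: no divisor's leading term divides it; move -1 to the remainder.
The remainder y^2 - 2y - 1 is nonzero, so it would be added as the next basis element.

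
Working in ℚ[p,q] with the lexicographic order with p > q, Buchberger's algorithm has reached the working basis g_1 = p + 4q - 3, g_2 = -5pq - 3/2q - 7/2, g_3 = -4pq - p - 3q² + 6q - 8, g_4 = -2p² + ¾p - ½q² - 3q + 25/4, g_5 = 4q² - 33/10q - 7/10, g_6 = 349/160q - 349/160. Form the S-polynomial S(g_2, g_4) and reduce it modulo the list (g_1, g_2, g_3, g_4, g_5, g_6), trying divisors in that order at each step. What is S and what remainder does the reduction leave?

S(g_2, g_4) = 27/40pq + 7/10p - ¼q³ - 3/2q² + 25/8q; remainder on division = 0.

lcm(LM(g_2), LM(g_4)) = p²q.
S = (lcm/LT(g_2))·g_2 − (lcm/LT(g_4))·g_4 = 27/40pq + 7/10p - ¼q³ - 3/2q² + 25/8q.
Reduce S modulo (g_1, g_2, g_3, g_4, g_5, g_6) in that order:
  leading term pq: subtract (27/40q)·g_1 from 27/40pq + 7/10p - ¼q³ - 3/2q² + 25/8q → 7/10p - ¼q³ - 21/5q² + 103/20q
  leading term p: subtract (7/10)·g_1 from 7/10p - ¼q³ - 21/5q² + 103/20q → -¼q³ - 21/5q² + 47/20q + 21/10
  leading term q³: subtract (-1/16q)·g_5 from -¼q³ - 21/5q² + 47/20q + 21/10 → -141/32q² + 369/160q + 21/10
  leading term q²: subtract (-141/128)·g_5 from -141/32q² + 369/160q + 21/10 → -1701/1280q + 1701/1280
  leading term q: subtract (-1701/2792)·g_6 from -1701/1280q + 1701/1280 → 0
The remainder is 0, so this S-polynomial contributes no new basis element.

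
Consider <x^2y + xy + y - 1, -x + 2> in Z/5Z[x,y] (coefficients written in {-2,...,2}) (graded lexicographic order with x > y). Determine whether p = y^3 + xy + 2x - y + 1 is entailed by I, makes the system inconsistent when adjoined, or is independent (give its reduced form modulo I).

y^3 + xy + 2x - y + 1 lies in I (it reduces to 0).

First compute the reduced Gröbner basis of I by Buchberger's algorithm.
f_1 = x^2y + xy + y - 1, LT = x^2y.
f_2 = -x + 2, LT = x.

S(f_1,f_2): lcm = x^2y. S = -2xy + y - 1.
  reduce S modulo (f_1, f_2):
  remainder 2y - 1 ≠ 0; add h_3 = 2y - 1 to the basis.

The other S-polynomials (S(f_1,h_3), S(f_2,h_3)) all reduce to 0 modulo the current basis, so we have a Gröbner basis.
Inter-reduce: drop elements whose leading term is divisible by another's, tail-reduce, and make monic.
Reduced Gröbner basis: {x - 2, y + 2}.
Label its elements g_1 = x - 2, g_2 = y + 2.

Reduce p = y^3 + xy + 2x - y + 1 modulo G:
  leading term y^3: subtract (y^2)·g_2 from y^3 + xy + 2x - y + 1 → xy - 2y^2 + 2x - y + 1
  leading term xy: subtract (y)·g_1 from xy - 2y^2 + 2x - y + 1 → -2y^2 + 2x + y + 1
  leading term y^2: subtract (-2y)·g_2 from -2y^2 + 2x + y + 1 → 2x + 1
  leading term x: subtract (2)·g_1 from 2x + 1 → 0
  normal form = 0.
Since the normal form is 0, p ∈ I.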